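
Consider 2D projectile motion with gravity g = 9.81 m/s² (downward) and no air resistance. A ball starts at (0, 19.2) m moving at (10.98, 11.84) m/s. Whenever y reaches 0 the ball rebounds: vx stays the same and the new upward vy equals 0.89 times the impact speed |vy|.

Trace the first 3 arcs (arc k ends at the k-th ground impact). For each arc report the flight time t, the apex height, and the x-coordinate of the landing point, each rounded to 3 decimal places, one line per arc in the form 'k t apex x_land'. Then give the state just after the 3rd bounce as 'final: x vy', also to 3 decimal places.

1 3.524 26.345 38.699
2 4.125 20.868 83.994
3 3.671 16.529 124.307
final: 124.307 16.028

Arc 1: start y=19.200, vy=11.840 → t=3.524, apex=26.345, x_land=38.699, impact vy=-22.735
  bounce: vy ← 0.89·22.735 = 20.234
Arc 2: start y=0.000, vy=20.234 → t=4.125, apex=20.868, x_land=83.994, impact vy=-20.234
  bounce: vy ← 0.89·20.234 = 18.009
Arc 3: start y=0.000, vy=18.009 → t=3.671, apex=16.529, x_land=124.307, impact vy=-18.009
  bounce: vy ← 0.89·18.009 = 16.028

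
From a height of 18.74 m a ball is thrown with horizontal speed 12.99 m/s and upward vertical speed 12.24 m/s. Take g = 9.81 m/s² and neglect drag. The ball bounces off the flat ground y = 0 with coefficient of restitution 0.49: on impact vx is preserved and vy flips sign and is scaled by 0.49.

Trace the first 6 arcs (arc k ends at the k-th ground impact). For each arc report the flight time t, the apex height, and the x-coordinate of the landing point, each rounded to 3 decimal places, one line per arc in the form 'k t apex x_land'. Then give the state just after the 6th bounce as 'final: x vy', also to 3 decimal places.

1 3.567 26.376 46.330
2 2.273 6.333 75.851
3 1.114 1.521 90.316
4 0.546 0.365 97.403
5 0.267 0.088 100.876
6 0.131 0.021 102.578
final: 102.578 0.315

Arc 1: start y=18.740, vy=12.240 → t=3.567, apex=26.376, x_land=46.330, impact vy=-22.749
  bounce: vy ← 0.49·22.749 = 11.147
Arc 2: start y=0.000, vy=11.147 → t=2.273, apex=6.333, x_land=75.851, impact vy=-11.147
  bounce: vy ← 0.49·11.147 = 5.462
Arc 3: start y=0.000, vy=5.462 → t=1.114, apex=1.521, x_land=90.316, impact vy=-5.462
  bounce: vy ← 0.49·5.462 = 2.676
Arc 4: start y=0.000, vy=2.676 → t=0.546, apex=0.365, x_land=97.403, impact vy=-2.676
  bounce: vy ← 0.49·2.676 = 1.311
Arc 5: start y=0.000, vy=1.311 → t=0.267, apex=0.088, x_land=100.876, impact vy=-1.311
  bounce: vy ← 0.49·1.311 = 0.643
Arc 6: start y=0.000, vy=0.643 → t=0.131, apex=0.021, x_land=102.578, impact vy=-0.643
  bounce: vy ← 0.49·0.643 = 0.315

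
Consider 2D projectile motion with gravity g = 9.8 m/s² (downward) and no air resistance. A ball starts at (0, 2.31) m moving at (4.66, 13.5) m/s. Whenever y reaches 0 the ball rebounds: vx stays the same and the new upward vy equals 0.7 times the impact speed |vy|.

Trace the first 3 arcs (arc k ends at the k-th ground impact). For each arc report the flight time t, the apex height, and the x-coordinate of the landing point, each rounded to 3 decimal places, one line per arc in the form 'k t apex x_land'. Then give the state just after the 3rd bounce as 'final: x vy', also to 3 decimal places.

Arc 1: start y=2.310, vy=13.500 → t=2.917, apex=11.608, x_land=13.592, impact vy=-15.084
  bounce: vy ← 0.7·15.084 = 10.559
Arc 2: start y=0.000, vy=10.559 → t=2.155, apex=5.688, x_land=23.634, impact vy=-10.559
  bounce: vy ← 0.7·10.559 = 7.391
Arc 3: start y=0.000, vy=7.391 → t=1.508, apex=2.787, x_land=30.663, impact vy=-7.391
  bounce: vy ← 0.7·7.391 = 5.174

1 2.917 11.608 13.592
2 2.155 5.688 23.634
3 1.508 2.787 30.663
final: 30.663 5.174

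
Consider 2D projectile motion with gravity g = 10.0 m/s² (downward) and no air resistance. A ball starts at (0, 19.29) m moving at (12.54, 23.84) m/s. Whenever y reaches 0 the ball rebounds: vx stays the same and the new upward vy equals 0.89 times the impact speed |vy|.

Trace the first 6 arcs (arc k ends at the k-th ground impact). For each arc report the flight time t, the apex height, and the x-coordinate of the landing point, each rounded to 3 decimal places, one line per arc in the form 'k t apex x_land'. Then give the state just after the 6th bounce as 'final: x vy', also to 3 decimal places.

1 5.473 47.707 68.630
2 5.498 37.789 137.579
3 4.893 29.933 198.943
4 4.355 23.710 253.557
5 3.876 18.780 302.164
6 3.450 14.876 345.424
final: 345.424 15.351

Arc 1: start y=19.290, vy=23.840 → t=5.473, apex=47.707, x_land=68.630, impact vy=-30.889
  bounce: vy ← 0.89·30.889 = 27.491
Arc 2: start y=0.000, vy=27.491 → t=5.498, apex=37.789, x_land=137.579, impact vy=-27.491
  bounce: vy ← 0.89·27.491 = 24.467
Arc 3: start y=0.000, vy=24.467 → t=4.893, apex=29.933, x_land=198.943, impact vy=-24.467
  bounce: vy ← 0.89·24.467 = 21.776
Arc 4: start y=0.000, vy=21.776 → t=4.355, apex=23.710, x_land=253.557, impact vy=-21.776
  bounce: vy ← 0.89·21.776 = 19.381
Arc 5: start y=0.000, vy=19.381 → t=3.876, apex=18.780, x_land=302.164, impact vy=-19.381
  bounce: vy ← 0.89·19.381 = 17.249
Arc 6: start y=0.000, vy=17.249 → t=3.450, apex=14.876, x_land=345.424, impact vy=-17.249
  bounce: vy ← 0.89·17.249 = 15.351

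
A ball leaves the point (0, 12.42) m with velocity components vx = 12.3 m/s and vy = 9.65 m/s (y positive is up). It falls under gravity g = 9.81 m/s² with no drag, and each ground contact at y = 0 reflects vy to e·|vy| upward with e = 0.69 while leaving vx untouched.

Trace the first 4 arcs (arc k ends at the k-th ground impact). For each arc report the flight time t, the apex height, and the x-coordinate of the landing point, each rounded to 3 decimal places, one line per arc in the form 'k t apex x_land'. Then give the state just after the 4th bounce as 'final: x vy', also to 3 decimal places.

1 2.854 17.166 35.110
2 2.582 8.173 66.864
3 1.781 3.891 88.775
4 1.229 1.853 103.893
final: 103.893 4.160

Arc 1: start y=12.420, vy=9.650 → t=2.854, apex=17.166, x_land=35.110, impact vy=-18.352
  bounce: vy ← 0.69·18.352 = 12.663
Arc 2: start y=0.000, vy=12.663 → t=2.582, apex=8.173, x_land=66.864, impact vy=-12.663
  bounce: vy ← 0.69·12.663 = 8.737
Arc 3: start y=0.000, vy=8.737 → t=1.781, apex=3.891, x_land=88.775, impact vy=-8.737
  bounce: vy ← 0.69·8.737 = 6.029
Arc 4: start y=0.000, vy=6.029 → t=1.229, apex=1.853, x_land=103.893, impact vy=-6.029
  bounce: vy ← 0.69·6.029 = 4.160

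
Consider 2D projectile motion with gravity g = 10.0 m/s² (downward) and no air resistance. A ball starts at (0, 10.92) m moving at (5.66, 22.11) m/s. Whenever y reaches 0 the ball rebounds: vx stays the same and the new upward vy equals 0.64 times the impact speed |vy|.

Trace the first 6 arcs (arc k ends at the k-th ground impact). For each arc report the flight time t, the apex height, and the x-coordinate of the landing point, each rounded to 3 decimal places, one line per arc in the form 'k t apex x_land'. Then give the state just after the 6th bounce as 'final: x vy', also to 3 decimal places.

Arc 1: start y=10.920, vy=22.110 → t=4.870, apex=35.363, x_land=27.567, impact vy=-26.594
  bounce: vy ← 0.64·26.594 = 17.020
Arc 2: start y=0.000, vy=17.020 → t=3.404, apex=14.485, x_land=46.834, impact vy=-17.020
  bounce: vy ← 0.64·17.020 = 10.893
Arc 3: start y=0.000, vy=10.893 → t=2.179, apex=5.933, x_land=59.164, impact vy=-10.893
  bounce: vy ← 0.64·10.893 = 6.972
Arc 4: start y=0.000, vy=6.972 → t=1.394, apex=2.430, x_land=67.056, impact vy=-6.972
  bounce: vy ← 0.64·6.972 = 4.462
Arc 5: start y=0.000, vy=4.462 → t=0.892, apex=0.995, x_land=72.107, impact vy=-4.462
  bounce: vy ← 0.64·4.462 = 2.856
Arc 6: start y=0.000, vy=2.856 → t=0.571, apex=0.408, x_land=75.339, impact vy=-2.856
  bounce: vy ← 0.64·2.856 = 1.828

1 4.870 35.363 27.567
2 3.404 14.485 46.834
3 2.179 5.933 59.164
4 1.394 2.430 67.056
5 0.892 0.995 72.107
6 0.571 0.408 75.339
final: 75.339 1.828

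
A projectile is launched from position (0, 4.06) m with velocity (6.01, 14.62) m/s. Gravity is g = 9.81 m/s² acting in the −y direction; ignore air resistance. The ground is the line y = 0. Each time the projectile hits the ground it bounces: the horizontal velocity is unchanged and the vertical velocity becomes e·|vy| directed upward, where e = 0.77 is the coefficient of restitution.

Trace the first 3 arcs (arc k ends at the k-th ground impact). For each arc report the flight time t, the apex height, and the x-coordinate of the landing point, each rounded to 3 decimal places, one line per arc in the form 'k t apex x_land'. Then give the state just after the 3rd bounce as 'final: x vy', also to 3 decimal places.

Arc 1: start y=4.060, vy=14.620 → t=3.236, apex=14.954, x_land=19.451, impact vy=-17.129
  bounce: vy ← 0.77·17.129 = 13.189
Arc 2: start y=0.000, vy=13.189 → t=2.689, apex=8.866, x_land=35.611, impact vy=-13.189
  bounce: vy ← 0.77·13.189 = 10.156
Arc 3: start y=0.000, vy=10.156 → t=2.070, apex=5.257, x_land=48.055, impact vy=-10.156
  bounce: vy ← 0.77·10.156 = 7.820

1 3.236 14.954 19.451
2 2.689 8.866 35.611
3 2.070 5.257 48.055
final: 48.055 7.820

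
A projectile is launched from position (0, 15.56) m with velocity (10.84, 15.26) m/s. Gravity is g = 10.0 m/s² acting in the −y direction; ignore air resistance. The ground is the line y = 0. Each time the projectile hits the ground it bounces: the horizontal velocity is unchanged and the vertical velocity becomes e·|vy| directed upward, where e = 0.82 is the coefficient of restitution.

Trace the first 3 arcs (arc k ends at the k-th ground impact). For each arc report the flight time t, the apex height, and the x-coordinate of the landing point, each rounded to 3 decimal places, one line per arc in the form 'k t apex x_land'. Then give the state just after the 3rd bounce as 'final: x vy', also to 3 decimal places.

Arc 1: start y=15.560, vy=15.260 → t=3.859, apex=27.203, x_land=41.826, impact vy=-23.325
  bounce: vy ← 0.82·23.325 = 19.127
Arc 2: start y=0.000, vy=19.127 → t=3.825, apex=18.292, x_land=83.293, impact vy=-19.127
  bounce: vy ← 0.82·19.127 = 15.684
Arc 3: start y=0.000, vy=15.684 → t=3.137, apex=12.299, x_land=117.296, impact vy=-15.684
  bounce: vy ← 0.82·15.684 = 12.861

1 3.859 27.203 41.826
2 3.825 18.292 83.293
3 3.137 12.299 117.296
final: 117.296 12.861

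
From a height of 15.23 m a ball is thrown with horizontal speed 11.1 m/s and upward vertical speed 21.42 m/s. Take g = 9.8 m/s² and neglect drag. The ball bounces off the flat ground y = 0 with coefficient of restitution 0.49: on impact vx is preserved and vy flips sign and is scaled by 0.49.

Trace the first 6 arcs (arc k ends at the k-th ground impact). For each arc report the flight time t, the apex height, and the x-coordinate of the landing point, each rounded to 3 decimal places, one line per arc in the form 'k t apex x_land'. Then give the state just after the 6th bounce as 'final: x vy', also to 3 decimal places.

1 4.994 38.639 55.432
2 2.752 9.277 85.978
3 1.348 2.227 100.946
4 0.661 0.535 108.280
5 0.324 0.128 111.874
6 0.159 0.031 113.635
final: 113.635 0.381

Arc 1: start y=15.230, vy=21.420 → t=4.994, apex=38.639, x_land=55.432, impact vy=-27.520
  bounce: vy ← 0.49·27.520 = 13.485
Arc 2: start y=0.000, vy=13.485 → t=2.752, apex=9.277, x_land=85.978, impact vy=-13.485
  bounce: vy ← 0.49·13.485 = 6.607
Arc 3: start y=0.000, vy=6.607 → t=1.348, apex=2.227, x_land=100.946, impact vy=-6.607
  bounce: vy ← 0.49·6.607 = 3.238
Arc 4: start y=0.000, vy=3.238 → t=0.661, apex=0.535, x_land=108.280, impact vy=-3.238
  bounce: vy ← 0.49·3.238 = 1.586
Arc 5: start y=0.000, vy=1.586 → t=0.324, apex=0.128, x_land=111.874, impact vy=-1.586
  bounce: vy ← 0.49·1.586 = 0.777
Arc 6: start y=0.000, vy=0.777 → t=0.159, apex=0.031, x_land=113.635, impact vy=-0.777
  bounce: vy ← 0.49·0.777 = 0.381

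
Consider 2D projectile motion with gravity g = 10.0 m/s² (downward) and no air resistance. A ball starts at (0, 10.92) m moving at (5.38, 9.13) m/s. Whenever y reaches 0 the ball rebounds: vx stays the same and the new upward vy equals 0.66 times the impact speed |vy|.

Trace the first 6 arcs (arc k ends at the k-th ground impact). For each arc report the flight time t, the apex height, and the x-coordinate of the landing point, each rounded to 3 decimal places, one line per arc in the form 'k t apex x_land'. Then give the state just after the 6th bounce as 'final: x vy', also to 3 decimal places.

1 2.650 15.088 14.258
2 2.293 6.572 26.594
3 1.513 2.863 34.736
4 0.999 1.247 40.110
5 0.659 0.543 43.656
6 0.435 0.237 45.997
final: 45.997 1.436

Arc 1: start y=10.920, vy=9.130 → t=2.650, apex=15.088, x_land=14.258, impact vy=-17.371
  bounce: vy ← 0.66·17.371 = 11.465
Arc 2: start y=0.000, vy=11.465 → t=2.293, apex=6.572, x_land=26.594, impact vy=-11.465
  bounce: vy ← 0.66·11.465 = 7.567
Arc 3: start y=0.000, vy=7.567 → t=1.513, apex=2.863, x_land=34.736, impact vy=-7.567
  bounce: vy ← 0.66·7.567 = 4.994
Arc 4: start y=0.000, vy=4.994 → t=0.999, apex=1.247, x_land=40.110, impact vy=-4.994
  bounce: vy ← 0.66·4.994 = 3.296
Arc 5: start y=0.000, vy=3.296 → t=0.659, apex=0.543, x_land=43.656, impact vy=-3.296
  bounce: vy ← 0.66·3.296 = 2.175
Arc 6: start y=0.000, vy=2.175 → t=0.435, apex=0.237, x_land=45.997, impact vy=-2.175
  bounce: vy ← 0.66·2.175 = 1.436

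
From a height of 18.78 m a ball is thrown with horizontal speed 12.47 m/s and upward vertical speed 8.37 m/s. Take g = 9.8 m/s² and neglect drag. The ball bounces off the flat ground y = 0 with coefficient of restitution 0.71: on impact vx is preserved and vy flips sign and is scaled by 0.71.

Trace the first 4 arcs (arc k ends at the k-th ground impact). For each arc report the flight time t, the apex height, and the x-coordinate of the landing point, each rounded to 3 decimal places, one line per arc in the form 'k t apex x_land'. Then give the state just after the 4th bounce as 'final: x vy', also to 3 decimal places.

Arc 1: start y=18.780, vy=8.370 → t=2.990, apex=22.354, x_land=37.285, impact vy=-20.932
  bounce: vy ← 0.71·20.932 = 14.862
Arc 2: start y=0.000, vy=14.862 → t=3.033, apex=11.269, x_land=75.107, impact vy=-14.862
  bounce: vy ← 0.71·14.862 = 10.552
Arc 3: start y=0.000, vy=10.552 → t=2.153, apex=5.681, x_land=101.960, impact vy=-10.552
  bounce: vy ← 0.71·10.552 = 7.492
Arc 4: start y=0.000, vy=7.492 → t=1.529, apex=2.864, x_land=121.026, impact vy=-7.492
  bounce: vy ← 0.71·7.492 = 5.319

1 2.990 22.354 37.285
2 3.033 11.269 75.107
3 2.153 5.681 101.960
4 1.529 2.864 121.026
final: 121.026 5.319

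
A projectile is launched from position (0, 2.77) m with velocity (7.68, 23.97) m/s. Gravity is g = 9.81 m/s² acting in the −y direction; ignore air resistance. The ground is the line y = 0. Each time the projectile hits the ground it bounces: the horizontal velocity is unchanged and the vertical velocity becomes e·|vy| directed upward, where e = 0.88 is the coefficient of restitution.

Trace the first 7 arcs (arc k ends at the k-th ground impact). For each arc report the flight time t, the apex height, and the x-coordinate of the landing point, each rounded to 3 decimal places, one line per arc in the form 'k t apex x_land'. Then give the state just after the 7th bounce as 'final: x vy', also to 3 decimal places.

1 5.000 32.054 38.398
2 4.499 24.823 72.952
3 3.959 19.223 103.360
4 3.484 14.886 130.119
5 3.066 11.528 153.666
6 2.698 8.927 174.388
7 2.374 6.913 192.623
final: 192.623 10.249

Arc 1: start y=2.770, vy=23.970 → t=5.000, apex=32.054, x_land=38.398, impact vy=-25.078
  bounce: vy ← 0.88·25.078 = 22.069
Arc 2: start y=0.000, vy=22.069 → t=4.499, apex=24.823, x_land=72.952, impact vy=-22.069
  bounce: vy ← 0.88·22.069 = 19.420
Arc 3: start y=0.000, vy=19.420 → t=3.959, apex=19.223, x_land=103.360, impact vy=-19.420
  bounce: vy ← 0.88·19.420 = 17.090
Arc 4: start y=0.000, vy=17.090 → t=3.484, apex=14.886, x_land=130.119, impact vy=-17.090
  bounce: vy ← 0.88·17.090 = 15.039
Arc 5: start y=0.000, vy=15.039 → t=3.066, apex=11.528, x_land=153.666, impact vy=-15.039
  bounce: vy ← 0.88·15.039 = 13.234
Arc 6: start y=0.000, vy=13.234 → t=2.698, apex=8.927, x_land=174.388, impact vy=-13.234
  bounce: vy ← 0.88·13.234 = 11.646
Arc 7: start y=0.000, vy=11.646 → t=2.374, apex=6.913, x_land=192.623, impact vy=-11.646
  bounce: vy ← 0.88·11.646 = 10.249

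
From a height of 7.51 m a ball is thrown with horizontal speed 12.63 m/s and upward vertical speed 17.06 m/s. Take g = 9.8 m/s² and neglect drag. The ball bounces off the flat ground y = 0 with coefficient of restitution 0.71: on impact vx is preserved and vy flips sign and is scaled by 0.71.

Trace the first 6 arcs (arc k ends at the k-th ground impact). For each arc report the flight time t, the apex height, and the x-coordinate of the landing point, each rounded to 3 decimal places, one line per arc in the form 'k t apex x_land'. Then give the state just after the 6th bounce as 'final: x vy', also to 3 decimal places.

1 3.877 22.359 48.966
2 3.033 11.271 87.277
3 2.154 5.682 114.477
4 1.529 2.864 133.790
5 1.086 1.444 147.502
6 0.771 0.728 157.237
final: 157.237 2.682

Arc 1: start y=7.510, vy=17.060 → t=3.877, apex=22.359, x_land=48.966, impact vy=-20.934
  bounce: vy ← 0.71·20.934 = 14.863
Arc 2: start y=0.000, vy=14.863 → t=3.033, apex=11.271, x_land=87.277, impact vy=-14.863
  bounce: vy ← 0.71·14.863 = 10.553
Arc 3: start y=0.000, vy=10.553 → t=2.154, apex=5.682, x_land=114.477, impact vy=-10.553
  bounce: vy ← 0.71·10.553 = 7.493
Arc 4: start y=0.000, vy=7.493 → t=1.529, apex=2.864, x_land=133.790, impact vy=-7.493
  bounce: vy ← 0.71·7.493 = 5.320
Arc 5: start y=0.000, vy=5.320 → t=1.086, apex=1.444, x_land=147.502, impact vy=-5.320
  bounce: vy ← 0.71·5.320 = 3.777
Arc 6: start y=0.000, vy=3.777 → t=0.771, apex=0.728, x_land=157.237, impact vy=-3.777
  bounce: vy ← 0.71·3.777 = 2.682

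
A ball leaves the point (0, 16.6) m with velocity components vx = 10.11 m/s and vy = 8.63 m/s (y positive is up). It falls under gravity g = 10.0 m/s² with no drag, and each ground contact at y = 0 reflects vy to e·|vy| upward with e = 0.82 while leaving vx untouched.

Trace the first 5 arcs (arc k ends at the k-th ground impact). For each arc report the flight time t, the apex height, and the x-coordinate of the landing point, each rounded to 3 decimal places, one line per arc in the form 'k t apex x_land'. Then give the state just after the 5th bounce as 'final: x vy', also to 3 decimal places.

1 2.879 20.324 29.108
2 3.306 13.666 62.536
3 2.711 9.189 89.947
4 2.223 6.179 112.424
5 1.823 4.154 130.856
final: 130.856 7.475

Arc 1: start y=16.600, vy=8.630 → t=2.879, apex=20.324, x_land=29.108, impact vy=-20.161
  bounce: vy ← 0.82·20.161 = 16.532
Arc 2: start y=0.000, vy=16.532 → t=3.306, apex=13.666, x_land=62.536, impact vy=-16.532
  bounce: vy ← 0.82·16.532 = 13.556
Arc 3: start y=0.000, vy=13.556 → t=2.711, apex=9.189, x_land=89.947, impact vy=-13.556
  bounce: vy ← 0.82·13.556 = 11.116
Arc 4: start y=0.000, vy=11.116 → t=2.223, apex=6.179, x_land=112.424, impact vy=-11.116
  bounce: vy ← 0.82·11.116 = 9.115
Arc 5: start y=0.000, vy=9.115 → t=1.823, apex=4.154, x_land=130.856, impact vy=-9.115
  bounce: vy ← 0.82·9.115 = 7.475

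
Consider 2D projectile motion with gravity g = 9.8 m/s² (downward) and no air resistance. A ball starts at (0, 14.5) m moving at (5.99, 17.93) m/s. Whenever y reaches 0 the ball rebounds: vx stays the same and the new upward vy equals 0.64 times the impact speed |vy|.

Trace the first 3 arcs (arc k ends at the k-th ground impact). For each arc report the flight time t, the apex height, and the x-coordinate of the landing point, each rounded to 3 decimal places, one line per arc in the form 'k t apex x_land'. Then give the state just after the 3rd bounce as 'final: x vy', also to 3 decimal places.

Arc 1: start y=14.500, vy=17.930 → t=4.341, apex=30.902, x_land=26.002, impact vy=-24.611
  bounce: vy ← 0.64·24.611 = 15.751
Arc 2: start y=0.000, vy=15.751 → t=3.214, apex=12.658, x_land=45.256, impact vy=-15.751
  bounce: vy ← 0.64·15.751 = 10.081
Arc 3: start y=0.000, vy=10.081 → t=2.057, apex=5.185, x_land=57.579, impact vy=-10.081
  bounce: vy ← 0.64·10.081 = 6.452

1 4.341 30.902 26.002
2 3.214 12.658 45.256
3 2.057 5.185 57.579
final: 57.579 6.452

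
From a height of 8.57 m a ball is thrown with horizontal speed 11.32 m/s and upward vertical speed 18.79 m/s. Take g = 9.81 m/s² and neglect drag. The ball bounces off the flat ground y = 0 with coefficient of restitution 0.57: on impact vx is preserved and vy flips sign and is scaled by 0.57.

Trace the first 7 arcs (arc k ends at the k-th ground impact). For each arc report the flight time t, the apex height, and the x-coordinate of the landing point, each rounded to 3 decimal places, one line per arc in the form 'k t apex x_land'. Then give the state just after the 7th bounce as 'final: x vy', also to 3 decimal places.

Arc 1: start y=8.570, vy=18.790 → t=4.243, apex=26.565, x_land=48.026, impact vy=-22.830
  bounce: vy ← 0.57·22.830 = 13.013
Arc 2: start y=0.000, vy=13.013 → t=2.653, apex=8.631, x_land=78.059, impact vy=-13.013
  bounce: vy ← 0.57·13.013 = 7.417
Arc 3: start y=0.000, vy=7.417 → t=1.512, apex=2.804, x_land=95.177, impact vy=-7.417
  bounce: vy ← 0.57·7.417 = 4.228
Arc 4: start y=0.000, vy=4.228 → t=0.862, apex=0.911, x_land=104.934, impact vy=-4.228
  bounce: vy ← 0.57·4.228 = 2.410
Arc 5: start y=0.000, vy=2.410 → t=0.491, apex=0.296, x_land=110.496, impact vy=-2.410
  bounce: vy ← 0.57·2.410 = 1.374
Arc 6: start y=0.000, vy=1.374 → t=0.280, apex=0.096, x_land=113.666, impact vy=-1.374
  bounce: vy ← 0.57·1.374 = 0.783
Arc 7: start y=0.000, vy=0.783 → t=0.160, apex=0.031, x_land=115.473, impact vy=-0.783
  bounce: vy ← 0.57·0.783 = 0.446

1 4.243 26.565 48.026
2 2.653 8.631 78.059
3 1.512 2.804 95.177
4 0.862 0.911 104.934
5 0.491 0.296 110.496
6 0.280 0.096 113.666
7 0.160 0.031 115.473
final: 115.473 0.446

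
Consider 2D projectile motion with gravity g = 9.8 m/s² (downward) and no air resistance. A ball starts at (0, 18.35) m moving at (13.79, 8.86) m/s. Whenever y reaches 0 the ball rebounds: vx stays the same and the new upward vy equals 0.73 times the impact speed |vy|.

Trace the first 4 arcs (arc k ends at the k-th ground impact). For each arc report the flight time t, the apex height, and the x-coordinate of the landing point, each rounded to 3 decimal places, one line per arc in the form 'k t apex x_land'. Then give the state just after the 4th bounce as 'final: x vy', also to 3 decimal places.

1 3.040 22.355 41.922
2 3.118 11.913 84.926
3 2.276 6.348 116.319
4 1.662 3.383 139.235
final: 139.235 5.944

Arc 1: start y=18.350, vy=8.860 → t=3.040, apex=22.355, x_land=41.922, impact vy=-20.932
  bounce: vy ← 0.73·20.932 = 15.281
Arc 2: start y=0.000, vy=15.281 → t=3.118, apex=11.913, x_land=84.926, impact vy=-15.281
  bounce: vy ← 0.73·15.281 = 11.155
Arc 3: start y=0.000, vy=11.155 → t=2.276, apex=6.348, x_land=116.319, impact vy=-11.155
  bounce: vy ← 0.73·11.155 = 8.143
Arc 4: start y=0.000, vy=8.143 → t=1.662, apex=3.383, x_land=139.235, impact vy=-8.143
  bounce: vy ← 0.73·8.143 = 5.944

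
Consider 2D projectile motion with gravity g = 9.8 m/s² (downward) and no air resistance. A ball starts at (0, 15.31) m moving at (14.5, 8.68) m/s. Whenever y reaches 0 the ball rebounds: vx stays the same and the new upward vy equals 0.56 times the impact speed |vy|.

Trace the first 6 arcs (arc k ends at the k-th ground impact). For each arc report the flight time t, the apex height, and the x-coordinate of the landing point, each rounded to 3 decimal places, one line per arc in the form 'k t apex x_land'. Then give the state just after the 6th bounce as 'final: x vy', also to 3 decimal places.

1 2.863 19.154 41.511
2 2.214 6.007 73.619
3 1.240 1.884 91.600
4 0.694 0.591 101.669
5 0.389 0.185 107.308
6 0.218 0.058 110.466
final: 110.466 0.598

Arc 1: start y=15.310, vy=8.680 → t=2.863, apex=19.154, x_land=41.511, impact vy=-19.376
  bounce: vy ← 0.56·19.376 = 10.850
Arc 2: start y=0.000, vy=10.850 → t=2.214, apex=6.007, x_land=73.619, impact vy=-10.850
  bounce: vy ← 0.56·10.850 = 6.076
Arc 3: start y=0.000, vy=6.076 → t=1.240, apex=1.884, x_land=91.600, impact vy=-6.076
  bounce: vy ← 0.56·6.076 = 3.403
Arc 4: start y=0.000, vy=3.403 → t=0.694, apex=0.591, x_land=101.669, impact vy=-3.403
  bounce: vy ← 0.56·3.403 = 1.906
Arc 5: start y=0.000, vy=1.906 → t=0.389, apex=0.185, x_land=107.308, impact vy=-1.906
  bounce: vy ← 0.56·1.906 = 1.067
Arc 6: start y=0.000, vy=1.067 → t=0.218, apex=0.058, x_land=110.466, impact vy=-1.067
  bounce: vy ← 0.56·1.067 = 0.598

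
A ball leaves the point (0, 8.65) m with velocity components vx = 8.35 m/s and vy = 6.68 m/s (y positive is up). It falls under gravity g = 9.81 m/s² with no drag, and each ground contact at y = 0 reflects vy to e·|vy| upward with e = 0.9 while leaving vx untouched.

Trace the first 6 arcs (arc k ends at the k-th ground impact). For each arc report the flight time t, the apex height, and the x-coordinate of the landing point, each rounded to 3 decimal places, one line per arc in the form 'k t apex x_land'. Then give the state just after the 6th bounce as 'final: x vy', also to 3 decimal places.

Arc 1: start y=8.650, vy=6.680 → t=2.173, apex=10.924, x_land=18.147, impact vy=-14.640
  bounce: vy ← 0.9·14.640 = 13.176
Arc 2: start y=0.000, vy=13.176 → t=2.686, apex=8.849, x_land=40.578, impact vy=-13.176
  bounce: vy ← 0.9·13.176 = 11.859
Arc 3: start y=0.000, vy=11.859 → t=2.418, apex=7.167, x_land=60.765, impact vy=-11.859
  bounce: vy ← 0.9·11.859 = 10.673
Arc 4: start y=0.000, vy=10.673 → t=2.176, apex=5.806, x_land=78.934, impact vy=-10.673
  bounce: vy ← 0.9·10.673 = 9.605
Arc 5: start y=0.000, vy=9.605 → t=1.958, apex=4.703, x_land=95.285, impact vy=-9.605
  bounce: vy ← 0.9·9.605 = 8.645
Arc 6: start y=0.000, vy=8.645 → t=1.762, apex=3.809, x_land=110.002, impact vy=-8.645
  bounce: vy ← 0.9·8.645 = 7.780

1 2.173 10.924 18.147
2 2.686 8.849 40.578
3 2.418 7.167 60.765
4 2.176 5.806 78.934
5 1.958 4.703 95.285
6 1.762 3.809 110.002
final: 110.002 7.780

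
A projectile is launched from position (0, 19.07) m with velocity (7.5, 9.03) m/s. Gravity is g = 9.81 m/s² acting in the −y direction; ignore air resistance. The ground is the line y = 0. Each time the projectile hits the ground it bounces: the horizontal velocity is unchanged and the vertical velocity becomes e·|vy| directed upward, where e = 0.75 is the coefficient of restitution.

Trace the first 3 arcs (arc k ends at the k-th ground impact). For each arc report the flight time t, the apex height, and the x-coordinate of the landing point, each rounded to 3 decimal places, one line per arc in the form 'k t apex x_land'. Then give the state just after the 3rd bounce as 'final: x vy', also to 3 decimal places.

1 3.097 23.226 23.224
2 3.264 13.065 47.705
3 2.448 7.349 66.065
final: 66.065 9.006

Arc 1: start y=19.070, vy=9.030 → t=3.097, apex=23.226, x_land=23.224, impact vy=-21.347
  bounce: vy ← 0.75·21.347 = 16.010
Arc 2: start y=0.000, vy=16.010 → t=3.264, apex=13.065, x_land=47.705, impact vy=-16.010
  bounce: vy ← 0.75·16.010 = 12.008
Arc 3: start y=0.000, vy=12.008 → t=2.448, apex=7.349, x_land=66.065, impact vy=-12.008
  bounce: vy ← 0.75·12.008 = 9.006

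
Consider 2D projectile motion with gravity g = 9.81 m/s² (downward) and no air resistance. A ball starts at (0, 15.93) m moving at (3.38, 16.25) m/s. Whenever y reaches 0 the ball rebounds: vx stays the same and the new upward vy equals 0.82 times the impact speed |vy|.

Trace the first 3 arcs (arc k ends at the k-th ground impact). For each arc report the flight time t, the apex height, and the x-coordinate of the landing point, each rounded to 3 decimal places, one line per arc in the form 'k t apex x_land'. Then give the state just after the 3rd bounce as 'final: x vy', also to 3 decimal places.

Arc 1: start y=15.930, vy=16.250 → t=4.104, apex=29.389, x_land=13.872, impact vy=-24.013
  bounce: vy ← 0.82·24.013 = 19.690
Arc 2: start y=0.000, vy=19.690 → t=4.014, apex=19.761, x_land=27.441, impact vy=-19.690
  bounce: vy ← 0.82·19.690 = 16.146
Arc 3: start y=0.000, vy=16.146 → t=3.292, apex=13.287, x_land=38.567, impact vy=-16.146
  bounce: vy ← 0.82·16.146 = 13.240

1 4.104 29.389 13.872
2 4.014 19.761 27.441
3 3.292 13.287 38.567
final: 38.567 13.240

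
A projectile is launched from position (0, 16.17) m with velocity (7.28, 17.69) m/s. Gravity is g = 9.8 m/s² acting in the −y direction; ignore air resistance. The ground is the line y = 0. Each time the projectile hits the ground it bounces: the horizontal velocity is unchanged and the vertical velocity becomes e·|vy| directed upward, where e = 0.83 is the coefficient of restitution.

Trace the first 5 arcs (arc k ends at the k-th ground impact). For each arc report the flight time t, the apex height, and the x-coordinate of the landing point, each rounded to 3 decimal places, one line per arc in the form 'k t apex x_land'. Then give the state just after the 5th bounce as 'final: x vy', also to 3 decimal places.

Arc 1: start y=16.170, vy=17.690 → t=4.366, apex=32.136, x_land=31.785, impact vy=-25.097
  bounce: vy ← 0.83·25.097 = 20.831
Arc 2: start y=0.000, vy=20.831 → t=4.251, apex=22.139, x_land=62.733, impact vy=-20.831
  bounce: vy ← 0.83·20.831 = 17.289
Arc 3: start y=0.000, vy=17.289 → t=3.528, apex=15.251, x_land=88.420, impact vy=-17.289
  bounce: vy ← 0.83·17.289 = 14.350
Arc 4: start y=0.000, vy=14.350 → t=2.929, apex=10.507, x_land=109.741, impact vy=-14.350
  bounce: vy ← 0.83·14.350 = 11.911
Arc 5: start y=0.000, vy=11.911 → t=2.431, apex=7.238, x_land=127.437, impact vy=-11.911
  bounce: vy ← 0.83·11.911 = 9.886

1 4.366 32.136 31.785
2 4.251 22.139 62.733
3 3.528 15.251 88.420
4 2.929 10.507 109.741
5 2.431 7.238 127.437
final: 127.437 9.886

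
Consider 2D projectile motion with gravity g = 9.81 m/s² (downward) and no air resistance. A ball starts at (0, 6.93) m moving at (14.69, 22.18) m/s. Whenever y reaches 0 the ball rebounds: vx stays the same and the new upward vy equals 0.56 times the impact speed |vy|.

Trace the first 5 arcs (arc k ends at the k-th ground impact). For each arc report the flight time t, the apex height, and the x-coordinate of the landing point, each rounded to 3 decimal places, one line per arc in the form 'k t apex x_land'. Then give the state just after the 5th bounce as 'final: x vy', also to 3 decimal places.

1 4.815 32.004 70.737
2 2.861 10.036 112.764
3 1.602 3.147 136.298
4 0.897 0.987 149.478
5 0.502 0.310 156.858
final: 156.858 1.380

Arc 1: start y=6.930, vy=22.180 → t=4.815, apex=32.004, x_land=70.737, impact vy=-25.058
  bounce: vy ← 0.56·25.058 = 14.033
Arc 2: start y=0.000, vy=14.033 → t=2.861, apex=10.036, x_land=112.764, impact vy=-14.033
  bounce: vy ← 0.56·14.033 = 7.858
Arc 3: start y=0.000, vy=7.858 → t=1.602, apex=3.147, x_land=136.298, impact vy=-7.858
  bounce: vy ← 0.56·7.858 = 4.401
Arc 4: start y=0.000, vy=4.401 → t=0.897, apex=0.987, x_land=149.478, impact vy=-4.401
  bounce: vy ← 0.56·4.401 = 2.464
Arc 5: start y=0.000, vy=2.464 → t=0.502, apex=0.310, x_land=156.858, impact vy=-2.464
  bounce: vy ← 0.56·2.464 = 1.380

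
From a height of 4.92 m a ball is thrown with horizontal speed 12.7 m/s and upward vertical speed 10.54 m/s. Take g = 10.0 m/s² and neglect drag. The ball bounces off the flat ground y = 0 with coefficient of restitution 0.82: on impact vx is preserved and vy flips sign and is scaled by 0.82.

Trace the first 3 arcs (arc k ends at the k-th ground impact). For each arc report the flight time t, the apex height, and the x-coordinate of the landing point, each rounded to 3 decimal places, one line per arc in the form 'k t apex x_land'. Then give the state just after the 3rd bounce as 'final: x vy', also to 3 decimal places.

1 2.501 10.475 31.768
2 2.374 7.043 61.914
3 1.946 4.736 86.633
final: 86.633 7.980

Arc 1: start y=4.920, vy=10.540 → t=2.501, apex=10.475, x_land=31.768, impact vy=-14.474
  bounce: vy ← 0.82·14.474 = 11.869
Arc 2: start y=0.000, vy=11.869 → t=2.374, apex=7.043, x_land=61.914, impact vy=-11.869
  bounce: vy ← 0.82·11.869 = 9.732
Arc 3: start y=0.000, vy=9.732 → t=1.946, apex=4.736, x_land=86.633, impact vy=-9.732
  bounce: vy ← 0.82·9.732 = 7.980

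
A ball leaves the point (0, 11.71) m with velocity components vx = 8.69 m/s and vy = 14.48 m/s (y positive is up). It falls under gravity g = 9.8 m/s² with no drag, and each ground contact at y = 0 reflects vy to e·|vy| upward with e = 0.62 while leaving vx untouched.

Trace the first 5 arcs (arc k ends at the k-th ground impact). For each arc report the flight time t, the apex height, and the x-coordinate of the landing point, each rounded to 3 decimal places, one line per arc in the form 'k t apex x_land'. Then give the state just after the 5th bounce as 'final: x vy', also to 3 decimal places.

1 3.616 22.407 31.423
2 2.652 8.613 54.466
3 1.644 3.311 68.753
4 1.019 1.273 77.610
5 0.632 0.489 83.102
final: 83.102 1.920

Arc 1: start y=11.710, vy=14.480 → t=3.616, apex=22.407, x_land=31.423, impact vy=-20.957
  bounce: vy ← 0.62·20.957 = 12.993
Arc 2: start y=0.000, vy=12.993 → t=2.652, apex=8.613, x_land=54.466, impact vy=-12.993
  bounce: vy ← 0.62·12.993 = 8.056
Arc 3: start y=0.000, vy=8.056 → t=1.644, apex=3.311, x_land=68.753, impact vy=-8.056
  bounce: vy ← 0.62·8.056 = 4.995
Arc 4: start y=0.000, vy=4.995 → t=1.019, apex=1.273, x_land=77.610, impact vy=-4.995
  bounce: vy ← 0.62·4.995 = 3.097
Arc 5: start y=0.000, vy=3.097 → t=0.632, apex=0.489, x_land=83.102, impact vy=-3.097
  bounce: vy ← 0.62·3.097 = 1.920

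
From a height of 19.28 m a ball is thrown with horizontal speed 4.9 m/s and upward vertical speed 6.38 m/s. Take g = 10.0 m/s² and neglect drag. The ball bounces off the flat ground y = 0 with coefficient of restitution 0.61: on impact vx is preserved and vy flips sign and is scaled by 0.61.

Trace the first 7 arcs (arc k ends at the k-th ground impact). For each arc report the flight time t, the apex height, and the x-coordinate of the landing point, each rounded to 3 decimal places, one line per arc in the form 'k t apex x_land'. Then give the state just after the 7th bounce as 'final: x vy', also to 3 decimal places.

Arc 1: start y=19.280, vy=6.380 → t=2.703, apex=21.315, x_land=13.243, impact vy=-20.647
  bounce: vy ← 0.61·20.647 = 12.595
Arc 2: start y=0.000, vy=12.595 → t=2.519, apex=7.931, x_land=25.586, impact vy=-12.595
  bounce: vy ← 0.61·12.595 = 7.683
Arc 3: start y=0.000, vy=7.683 → t=1.537, apex=2.951, x_land=33.115, impact vy=-7.683
  bounce: vy ← 0.61·7.683 = 4.687
Arc 4: start y=0.000, vy=4.687 → t=0.937, apex=1.098, x_land=37.708, impact vy=-4.687
  bounce: vy ← 0.61·4.687 = 2.859
Arc 5: start y=0.000, vy=2.859 → t=0.572, apex=0.409, x_land=40.510, impact vy=-2.859
  bounce: vy ← 0.61·2.859 = 1.744
Arc 6: start y=0.000, vy=1.744 → t=0.349, apex=0.152, x_land=42.219, impact vy=-1.744
  bounce: vy ← 0.61·1.744 = 1.064
Arc 7: start y=0.000, vy=1.064 → t=0.213, apex=0.057, x_land=43.261, impact vy=-1.064
  bounce: vy ← 0.61·1.064 = 0.649

1 2.703 21.315 13.243
2 2.519 7.931 25.586
3 1.537 2.951 33.115
4 0.937 1.098 37.708
5 0.572 0.409 40.510
6 0.349 0.152 42.219
7 0.213 0.057 43.261
final: 43.261 0.649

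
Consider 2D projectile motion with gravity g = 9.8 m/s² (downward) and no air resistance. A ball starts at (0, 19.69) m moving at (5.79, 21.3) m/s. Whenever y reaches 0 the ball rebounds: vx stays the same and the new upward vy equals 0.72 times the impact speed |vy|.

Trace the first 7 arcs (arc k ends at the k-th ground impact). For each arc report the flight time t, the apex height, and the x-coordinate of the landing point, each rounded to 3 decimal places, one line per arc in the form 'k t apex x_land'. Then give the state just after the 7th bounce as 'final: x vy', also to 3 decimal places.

Arc 1: start y=19.690, vy=21.300 → t=5.130, apex=42.837, x_land=29.704, impact vy=-28.976
  bounce: vy ← 0.72·28.976 = 20.863
Arc 2: start y=0.000, vy=20.863 → t=4.258, apex=22.207, x_land=54.356, impact vy=-20.863
  bounce: vy ← 0.72·20.863 = 15.021
Arc 3: start y=0.000, vy=15.021 → t=3.066, apex=11.512, x_land=72.106, impact vy=-15.021
  bounce: vy ← 0.72·15.021 = 10.815
Arc 4: start y=0.000, vy=10.815 → t=2.207, apex=5.968, x_land=84.885, impact vy=-10.815
  bounce: vy ← 0.72·10.815 = 7.787
Arc 5: start y=0.000, vy=7.787 → t=1.589, apex=3.094, x_land=94.087, impact vy=-7.787
  bounce: vy ← 0.72·7.787 = 5.607
Arc 6: start y=0.000, vy=5.607 → t=1.144, apex=1.604, x_land=100.712, impact vy=-5.607
  bounce: vy ← 0.72·5.607 = 4.037
Arc 7: start y=0.000, vy=4.037 → t=0.824, apex=0.831, x_land=105.482, impact vy=-4.037
  bounce: vy ← 0.72·4.037 = 2.906

1 5.130 42.837 29.704
2 4.258 22.207 54.356
3 3.066 11.512 72.106
4 2.207 5.968 84.885
5 1.589 3.094 94.087
6 1.144 1.604 100.712
7 0.824 0.831 105.482
final: 105.482 2.906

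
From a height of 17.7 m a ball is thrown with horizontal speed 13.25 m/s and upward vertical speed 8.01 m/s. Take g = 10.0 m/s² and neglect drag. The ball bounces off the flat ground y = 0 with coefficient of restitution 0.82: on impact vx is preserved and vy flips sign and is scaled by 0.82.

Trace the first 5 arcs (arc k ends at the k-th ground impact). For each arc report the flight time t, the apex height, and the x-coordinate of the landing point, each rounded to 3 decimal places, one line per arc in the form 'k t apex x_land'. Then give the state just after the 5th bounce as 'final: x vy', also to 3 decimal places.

Arc 1: start y=17.700, vy=8.010 → t=2.846, apex=20.908, x_land=37.708, impact vy=-20.449
  bounce: vy ← 0.82·20.449 = 16.768
Arc 2: start y=0.000, vy=16.768 → t=3.354, apex=14.059, x_land=82.144, impact vy=-16.768
  bounce: vy ← 0.82·16.768 = 13.750
Arc 3: start y=0.000, vy=13.750 → t=2.750, apex=9.453, x_land=118.581, impact vy=-13.750
  bounce: vy ← 0.82·13.750 = 11.275
Arc 4: start y=0.000, vy=11.275 → t=2.255, apex=6.356, x_land=148.459, impact vy=-11.275
  bounce: vy ← 0.82·11.275 = 9.245
Arc 5: start y=0.000, vy=9.245 → t=1.849, apex=4.274, x_land=172.960, impact vy=-9.245
  bounce: vy ← 0.82·9.245 = 7.581

1 2.846 20.908 37.708
2 3.354 14.059 82.144
3 2.750 9.453 118.581
4 2.255 6.356 148.459
5 1.849 4.274 172.960
final: 172.960 7.581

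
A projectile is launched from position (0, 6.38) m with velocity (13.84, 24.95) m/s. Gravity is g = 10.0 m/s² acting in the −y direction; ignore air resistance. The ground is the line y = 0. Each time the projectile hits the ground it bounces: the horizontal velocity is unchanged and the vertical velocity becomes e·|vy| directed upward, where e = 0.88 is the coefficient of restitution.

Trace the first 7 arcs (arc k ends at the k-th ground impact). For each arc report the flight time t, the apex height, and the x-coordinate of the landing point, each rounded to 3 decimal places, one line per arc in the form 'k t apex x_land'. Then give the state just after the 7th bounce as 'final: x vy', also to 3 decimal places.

1 5.234 37.505 72.436
2 4.820 29.044 139.149
3 4.242 22.492 197.856
4 3.733 17.418 249.518
5 3.285 13.488 294.981
6 2.891 10.445 334.988
7 2.544 8.089 370.195
final: 370.195 11.193

Arc 1: start y=6.380, vy=24.950 → t=5.234, apex=37.505, x_land=72.436, impact vy=-27.388
  bounce: vy ← 0.88·27.388 = 24.101
Arc 2: start y=0.000, vy=24.101 → t=4.820, apex=29.044, x_land=139.149, impact vy=-24.101
  bounce: vy ← 0.88·24.101 = 21.209
Arc 3: start y=0.000, vy=21.209 → t=4.242, apex=22.492, x_land=197.856, impact vy=-21.209
  bounce: vy ← 0.88·21.209 = 18.664
Arc 4: start y=0.000, vy=18.664 → t=3.733, apex=17.418, x_land=249.518, impact vy=-18.664
  bounce: vy ← 0.88·18.664 = 16.424
Arc 5: start y=0.000, vy=16.424 → t=3.285, apex=13.488, x_land=294.981, impact vy=-16.424
  bounce: vy ← 0.88·16.424 = 14.454
Arc 6: start y=0.000, vy=14.454 → t=2.891, apex=10.445, x_land=334.988, impact vy=-14.454
  bounce: vy ← 0.88·14.454 = 12.719
Arc 7: start y=0.000, vy=12.719 → t=2.544, apex=8.089, x_land=370.195, impact vy=-12.719
  bounce: vy ← 0.88·12.719 = 11.193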